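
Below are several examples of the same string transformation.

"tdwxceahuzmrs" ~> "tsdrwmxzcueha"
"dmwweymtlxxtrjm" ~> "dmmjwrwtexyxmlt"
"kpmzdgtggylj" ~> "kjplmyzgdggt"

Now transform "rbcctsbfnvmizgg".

rgbgczcitmsvbnf

In each case the input is transformed by: take characters alternately from the front and the back (1st, last, 2nd, 2nd-last, ...).
"rbcctsbfnvmizgg" → "rgbgczcitmsvbnf".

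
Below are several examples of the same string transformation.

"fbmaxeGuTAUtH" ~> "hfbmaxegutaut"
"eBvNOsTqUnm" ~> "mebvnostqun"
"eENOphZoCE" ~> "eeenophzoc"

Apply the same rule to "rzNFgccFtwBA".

The pattern: move the last character to the front, then convert every letter to lowercase.
Applying both steps to "rzNFgccFtwBA": "ArzNFgccFtwB", then "arznfgccftwb".

arznfgccftwb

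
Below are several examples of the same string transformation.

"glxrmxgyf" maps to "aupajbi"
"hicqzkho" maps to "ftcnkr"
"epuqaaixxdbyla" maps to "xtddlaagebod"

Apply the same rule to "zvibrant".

The pattern: shift every letter 3 places forward in the alphabet (wrapping around), then delete the first 2 characters.
"zvibrant" → "leudqw".

leudqw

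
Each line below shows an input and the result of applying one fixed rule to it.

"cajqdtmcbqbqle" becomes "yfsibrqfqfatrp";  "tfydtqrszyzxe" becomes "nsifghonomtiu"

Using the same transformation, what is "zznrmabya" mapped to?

cgbpqnpoo

Rule — shift every letter 11 places backward in the alphabet (wrapping around), then move the first 2 characters to the end (rotate left by 2).
Starting from "zznrmabya": after the first operation, "oocgbpqnp"; after the second, "cgbpqnpoo".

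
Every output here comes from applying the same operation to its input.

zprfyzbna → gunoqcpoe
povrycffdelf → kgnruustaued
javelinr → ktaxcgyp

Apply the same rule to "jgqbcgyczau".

The transformation: move the first 2 characters to the end (rotate left by 2), then shift every letter 11 places backward in the alphabet (wrapping around).
"jgqbcgyczau" → "qbcgyczaujg" → "fqrvnropjyv".

fqrvnropjyv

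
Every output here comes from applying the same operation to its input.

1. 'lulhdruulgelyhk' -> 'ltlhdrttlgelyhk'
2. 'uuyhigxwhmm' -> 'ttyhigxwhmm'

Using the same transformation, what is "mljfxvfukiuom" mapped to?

mljfxvftkitom

What's happening: replace every "u" with "t".
On "mljfxvfukiuom" that produces "mljfxvftkitom".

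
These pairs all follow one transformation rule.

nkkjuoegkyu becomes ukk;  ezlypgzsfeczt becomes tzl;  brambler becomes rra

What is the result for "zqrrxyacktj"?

jqr

What's happening: swap the first and last characters, then keep only the first 3 characters.
"zqrrxyacktj" → "jqrrxyacktz" → "jqr".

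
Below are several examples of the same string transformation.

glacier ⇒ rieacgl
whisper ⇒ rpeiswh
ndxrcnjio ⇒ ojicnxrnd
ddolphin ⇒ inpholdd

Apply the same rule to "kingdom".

mdongki

Rule — swap each adjacent pair of characters (1↔2, 3↔4, ...), then reverse the string.
For "kingdom", step one produces "ikgnodm"; step two turns that into "mdongki".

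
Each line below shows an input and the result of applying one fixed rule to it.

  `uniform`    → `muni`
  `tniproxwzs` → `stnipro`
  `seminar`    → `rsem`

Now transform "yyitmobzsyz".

zyyitmob

The pattern: move the last character to the front, then delete the last 3 characters.
On "yyitmobzsyz": the first step gives "zyyitmobzsy", and the second then gives "zyyitmob".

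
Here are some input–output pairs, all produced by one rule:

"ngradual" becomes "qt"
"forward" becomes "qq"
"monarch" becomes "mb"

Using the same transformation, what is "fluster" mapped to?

Rule — shift every letter 1 place backward in the alphabet (wrapping around), then keep one character in every 3, starting at position 3 (positions 3rd, 6th, 9th, ...).
For "fluster", step one produces "ektrsdq"; step two turns that into "td".

td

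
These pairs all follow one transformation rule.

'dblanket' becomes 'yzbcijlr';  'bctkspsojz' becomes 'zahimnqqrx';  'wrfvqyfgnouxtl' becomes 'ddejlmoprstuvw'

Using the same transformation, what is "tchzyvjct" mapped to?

aafhrrtwx

In each case the input is transformed by: sort the characters into alphabetical order, then shift every letter 2 places backward in the alphabet (wrapping around).
So "tchzyvjct" becomes "aafhrrtwx".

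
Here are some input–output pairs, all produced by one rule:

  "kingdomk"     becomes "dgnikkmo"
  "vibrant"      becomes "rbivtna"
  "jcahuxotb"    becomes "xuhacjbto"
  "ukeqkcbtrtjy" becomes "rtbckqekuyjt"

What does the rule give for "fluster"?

The pattern: reverse the string, then move the first 3 characters to the end (rotate left by 3).
"fluster" → "sulfret".

sulfret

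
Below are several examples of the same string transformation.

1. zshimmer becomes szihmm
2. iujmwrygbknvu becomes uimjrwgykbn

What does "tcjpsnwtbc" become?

ctpjnstw

Each output is the input with this applied: delete the last 2 characters, then swap each adjacent pair of characters (1↔2, 3↔4, ...).
"tcjpsnwtbc" → "ctpjnstw".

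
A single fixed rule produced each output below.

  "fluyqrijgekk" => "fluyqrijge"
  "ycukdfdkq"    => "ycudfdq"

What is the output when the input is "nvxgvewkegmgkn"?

nvxgvewegmgn

Rule — remove every "k".
For "nvxgvewkegmgkn" the result is "nvxgvewegmgn".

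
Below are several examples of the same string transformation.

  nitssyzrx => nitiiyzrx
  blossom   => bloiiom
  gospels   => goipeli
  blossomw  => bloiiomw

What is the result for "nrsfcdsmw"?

nrifcdimw

The transformation: replace every "s" with "i".
For "nrsfcdsmw" the result is "nrifcdimw".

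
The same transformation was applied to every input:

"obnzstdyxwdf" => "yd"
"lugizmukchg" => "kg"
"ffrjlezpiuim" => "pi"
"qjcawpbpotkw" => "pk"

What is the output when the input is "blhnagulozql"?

lq

What's happening: keep one character in every 3, starting at position 2 (positions 2nd, 5th, 8th, ...), then delete the first 2 characters.
Applying both steps to "blhnagulozql": "lalq", then "lq".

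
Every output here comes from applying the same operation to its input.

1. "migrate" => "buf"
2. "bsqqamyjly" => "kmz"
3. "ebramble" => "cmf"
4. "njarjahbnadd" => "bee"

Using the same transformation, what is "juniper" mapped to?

The pattern: shift every letter 1 place forward in the alphabet (wrapping around), then keep only the last 3 characters.
"juniper" → "kvojqfs" → "qfs".
(Check on "njarjahbnadd": → "okbskbicobee" → "bee" ✓)

qfs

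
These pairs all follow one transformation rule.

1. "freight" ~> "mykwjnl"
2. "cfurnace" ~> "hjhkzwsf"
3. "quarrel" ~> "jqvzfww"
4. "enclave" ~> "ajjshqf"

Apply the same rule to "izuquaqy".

vdnezvzf

The transformation: shift every letter 5 places forward in the alphabet (wrapping around), then move the last 2 characters to the front (rotate right by 2).
For "izuquaqy", step one produces "nezvzfvd"; step two turns that into "vdnezvzf".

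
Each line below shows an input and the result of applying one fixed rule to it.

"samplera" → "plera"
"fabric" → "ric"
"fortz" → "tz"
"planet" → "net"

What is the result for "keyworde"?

In each case the input is transformed by: delete the first 3 characters.
"keyworde" → "worde".

worde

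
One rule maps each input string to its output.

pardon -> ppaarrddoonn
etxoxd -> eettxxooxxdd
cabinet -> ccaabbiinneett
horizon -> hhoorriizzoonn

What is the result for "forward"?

Looking at the pairs, the operation is to double every character.
Doing the same to "forward": "ffoorrwwaarrdd".

ffoorrwwaarrdd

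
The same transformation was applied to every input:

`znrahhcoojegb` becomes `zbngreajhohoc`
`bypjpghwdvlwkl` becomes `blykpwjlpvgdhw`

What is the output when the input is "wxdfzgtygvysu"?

wuxsdyfvzggyt

In each case the input is transformed by: take characters alternately from the front and the back (1st, last, 2nd, 2nd-last, ...).
Doing the same to "wxdfzgtygvysu": "wuxsdyfvzggyt".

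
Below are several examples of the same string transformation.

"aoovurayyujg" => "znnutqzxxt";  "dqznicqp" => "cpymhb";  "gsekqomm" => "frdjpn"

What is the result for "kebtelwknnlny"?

jdasdkvjmmk

Rule — shift every letter 1 place backward in the alphabet (wrapping around), then delete the last 2 characters.
Doing the same to "kebtelwknnlny": "jdasdkvjmmk".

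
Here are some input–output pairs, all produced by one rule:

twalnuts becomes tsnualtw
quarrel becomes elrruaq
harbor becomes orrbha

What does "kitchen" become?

enchitk

The transformation: reverse the string, then swap each adjacent pair of characters (1↔2, 3↔4, ...).
Working it through for "kitchen": intermediate "nehctik", final "enchitk".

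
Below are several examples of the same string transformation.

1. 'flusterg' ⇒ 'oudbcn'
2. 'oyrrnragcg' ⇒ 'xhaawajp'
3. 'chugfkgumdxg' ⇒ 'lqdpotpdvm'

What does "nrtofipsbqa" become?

wacxorybk

What's happening: delete the last 2 characters, then shift every letter 9 places forward in the alphabet (wrapping around).
Starting from "nrtofipsbqa": after the first operation, "nrtofipsb"; after the second, "wacxorybk".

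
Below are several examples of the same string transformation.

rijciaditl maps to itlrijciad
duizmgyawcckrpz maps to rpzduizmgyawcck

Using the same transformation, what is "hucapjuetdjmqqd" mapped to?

The transformation: move the last 3 characters to the front (rotate right by 3).
Applying that to "hucapjuetdjmqqd" gives "qqdhucapjuetdjm".

qqdhucapjuetdjm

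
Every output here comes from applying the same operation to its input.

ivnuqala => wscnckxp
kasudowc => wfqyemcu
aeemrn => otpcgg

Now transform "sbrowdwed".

qyfygfudt

What's happening: shift every letter 2 places forward in the alphabet (wrapping around), then move the first 3 characters to the end (rotate left by 3).
For "sbrowdwed" the result is "qyfygfudt".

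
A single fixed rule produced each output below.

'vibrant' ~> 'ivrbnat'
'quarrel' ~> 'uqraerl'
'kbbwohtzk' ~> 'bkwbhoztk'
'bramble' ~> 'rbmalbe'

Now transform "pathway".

aphtawy

The pattern: swap each adjacent pair of characters (1↔2, 3↔4, ...).
On "pathway" that produces "aphtawy".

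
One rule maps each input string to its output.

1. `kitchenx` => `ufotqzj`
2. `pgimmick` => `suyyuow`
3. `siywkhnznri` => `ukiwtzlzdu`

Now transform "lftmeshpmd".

The rule is to shift every letter 12 places forward in the alphabet (wrapping around), then delete the first character.
"lftmeshpmd" → "rfyqetbyp".

rfyqetbyp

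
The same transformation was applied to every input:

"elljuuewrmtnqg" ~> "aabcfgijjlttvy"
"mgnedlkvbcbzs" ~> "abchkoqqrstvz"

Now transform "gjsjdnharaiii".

cghppsvwxxxyy

Looking at the pairs, the operation is to shift every letter 11 places backward in the alphabet (wrapping around), then sort the characters into alphabetical order.
"gjsjdnharaiii" → "vyhyscwpgpxxx" → "cghppsvwxxxyy".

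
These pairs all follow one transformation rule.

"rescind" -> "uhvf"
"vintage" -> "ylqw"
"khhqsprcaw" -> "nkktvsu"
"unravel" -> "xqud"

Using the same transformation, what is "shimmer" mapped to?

The pattern: shift every letter 3 places forward in the alphabet (wrapping around), then delete the last 3 characters.
Working it through for "shimmer": intermediate "vklpphu", final "vklp".
(Check on "unravel": → "xqudyho" → "xqud" ✓)

vklp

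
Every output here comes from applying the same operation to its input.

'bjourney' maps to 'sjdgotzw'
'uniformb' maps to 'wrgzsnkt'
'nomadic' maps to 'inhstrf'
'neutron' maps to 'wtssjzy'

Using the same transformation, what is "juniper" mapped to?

The transformation: shift every letter 5 places forward in the alphabet (wrapping around), then move the last 3 characters to the front (rotate right by 3).
Doing the same to "juniper": "ujwozsn".

ujwozsn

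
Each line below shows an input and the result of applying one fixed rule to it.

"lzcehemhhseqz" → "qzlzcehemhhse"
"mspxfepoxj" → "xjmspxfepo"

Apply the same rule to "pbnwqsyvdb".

dbpbnwqsyv

The rule is to move the last 2 characters to the front (rotate right by 2).
So "pbnwqsyvdb" becomes "dbpbnwqsyv".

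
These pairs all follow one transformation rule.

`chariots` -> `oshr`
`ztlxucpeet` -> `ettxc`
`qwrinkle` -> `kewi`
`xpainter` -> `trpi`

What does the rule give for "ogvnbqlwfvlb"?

What's happening: keep every other character starting from the second (positions 2nd, 4th, 6th, ...), then move the last 2 characters to the front (rotate right by 2).
On "ogvnbqlwfvlb": the first step gives "gnqwvb", and the second then gives "vbgnqw".

vbgnqw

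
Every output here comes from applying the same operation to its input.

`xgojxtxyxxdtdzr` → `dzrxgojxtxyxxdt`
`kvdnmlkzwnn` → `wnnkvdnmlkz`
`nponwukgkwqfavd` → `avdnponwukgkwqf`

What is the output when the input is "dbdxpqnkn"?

nkndbdxpq

Each output is the input with this applied: move the last 3 characters to the front (rotate right by 3).
On "dbdxpqnkn" that produces "nkndbdxpq".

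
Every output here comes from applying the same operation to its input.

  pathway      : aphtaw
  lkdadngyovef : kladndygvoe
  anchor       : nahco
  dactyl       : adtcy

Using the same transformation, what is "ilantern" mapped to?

linaetr

Rule — delete the last character, then swap each adjacent pair of characters (1↔2, 3↔4, ...).
Applying both steps to "ilantern": "ilanter", then "linaetr".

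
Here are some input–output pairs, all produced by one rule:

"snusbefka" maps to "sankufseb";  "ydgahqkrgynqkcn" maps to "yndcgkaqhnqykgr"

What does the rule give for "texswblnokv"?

tvekxosnwlb

What's happening: take characters alternately from the front and the back (1st, last, 2nd, 2nd-last, ...).
Applying that to "texswblnokv" gives "tvekxosnwlb".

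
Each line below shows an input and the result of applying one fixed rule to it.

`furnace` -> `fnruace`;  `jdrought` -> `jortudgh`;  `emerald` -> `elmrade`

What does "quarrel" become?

The transformation: sort the characters into alphabetical order, then move the first 3 characters to the end (rotate left by 3).
Applying both steps to "quarrel": "aelqrru", then "qrruael".

qrruael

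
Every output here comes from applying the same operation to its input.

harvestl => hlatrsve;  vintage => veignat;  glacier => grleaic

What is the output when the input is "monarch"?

The rule is to take characters alternately from the front and the back (1st, last, 2nd, 2nd-last, ...).
Doing the same to "monarch": "mhocnra".

mhocnra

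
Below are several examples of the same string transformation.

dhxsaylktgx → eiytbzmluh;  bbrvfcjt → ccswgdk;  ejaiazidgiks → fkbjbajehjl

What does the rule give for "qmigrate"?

rnjhsbu

In each case the input is transformed by: delete the last character, then shift every letter 1 place forward in the alphabet (wrapping around).
Working it through for "qmigrate": intermediate "qmigrat", final "rnjhsbu".
(Check on "bbrvfcjt": → "bbrvfcj" → "ccswgdk" ✓)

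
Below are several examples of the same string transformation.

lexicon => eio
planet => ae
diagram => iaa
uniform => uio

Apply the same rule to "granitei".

aiei

Each output is the input with this applied: keep only the vowels.
So "granitei" becomes "aiei".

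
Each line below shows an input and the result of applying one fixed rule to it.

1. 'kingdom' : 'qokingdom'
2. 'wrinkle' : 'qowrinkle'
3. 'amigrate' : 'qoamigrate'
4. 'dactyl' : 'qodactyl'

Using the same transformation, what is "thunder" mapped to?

The rule is to prepend "qo".
For "thunder" the result is "qothunder".

qothunder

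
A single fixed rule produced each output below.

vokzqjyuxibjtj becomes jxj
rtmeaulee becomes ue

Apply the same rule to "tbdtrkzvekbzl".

kez

The transformation: keep one character in every 3, starting at position 3 (positions 3rd, 6th, 9th, ...), then delete the first character.
For "tbdtrkzvekbzl", step one produces "dkez"; step two turns that into "kez".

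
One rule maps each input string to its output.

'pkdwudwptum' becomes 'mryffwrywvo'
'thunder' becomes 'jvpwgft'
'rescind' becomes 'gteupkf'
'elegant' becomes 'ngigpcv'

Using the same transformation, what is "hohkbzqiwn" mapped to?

qjmjbdkspy

The rule is to shift every letter 2 places forward in the alphabet (wrapping around), then swap each adjacent pair of characters (1↔2, 3↔4, ...).
Starting from "hohkbzqiwn": after the first operation, "jqjmdbskyp"; after the second, "qjmjbdkspy".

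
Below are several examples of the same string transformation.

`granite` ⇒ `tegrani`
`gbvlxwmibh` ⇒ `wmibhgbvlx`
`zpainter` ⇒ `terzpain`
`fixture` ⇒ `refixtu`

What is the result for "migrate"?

What's happening: move the first 3 characters to the end (rotate left by 3), then move the first 2 characters to the end (rotate left by 2).
For "migrate", step one produces "ratemig"; step two turns that into "temigra".

temigra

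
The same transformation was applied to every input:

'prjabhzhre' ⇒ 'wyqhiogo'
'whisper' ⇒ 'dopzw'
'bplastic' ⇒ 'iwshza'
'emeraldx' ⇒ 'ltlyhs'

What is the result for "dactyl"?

What's happening: delete the last 2 characters, then shift every letter 7 places forward in the alphabet (wrapping around).
"dactyl" → "dact" → "khja".

khja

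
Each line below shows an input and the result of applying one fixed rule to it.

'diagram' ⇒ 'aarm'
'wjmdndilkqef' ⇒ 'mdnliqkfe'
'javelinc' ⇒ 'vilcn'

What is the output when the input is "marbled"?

The rule is to swap each adjacent pair of characters (1↔2, 3↔4, ...), then delete the first 3 characters.
Applying both steps to "marbled": "ambreld", then "reld".

reld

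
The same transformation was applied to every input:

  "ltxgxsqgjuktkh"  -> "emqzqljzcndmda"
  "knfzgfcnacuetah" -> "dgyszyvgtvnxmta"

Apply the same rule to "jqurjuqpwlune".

The pattern: shift every letter 7 places backward in the alphabet (wrapping around).
So "jqurjuqpwlune" becomes "cjnkcnjipengx".

cjnkcnjipengx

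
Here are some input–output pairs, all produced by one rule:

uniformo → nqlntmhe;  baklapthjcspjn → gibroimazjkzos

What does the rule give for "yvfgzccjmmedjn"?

illdcimxuefybb

The pattern: shift every letter 1 place backward in the alphabet (wrapping around), then swap the front and back halves of the string.
Starting from "yvfgzccjmmedjn": after the first operation, "xuefybbilldcim"; after the second, "illdcimxuefybb".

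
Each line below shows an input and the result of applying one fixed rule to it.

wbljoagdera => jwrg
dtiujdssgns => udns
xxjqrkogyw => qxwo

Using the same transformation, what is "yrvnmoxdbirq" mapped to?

nyix

In each case the input is transformed by: keep one character in every 3, starting at position 1 (positions 1st, 4th, 7th, ...), then swap each adjacent pair of characters (1↔2, 3↔4, ...).
Applying both steps to "yrvnmoxdbirq": "ynxi", then "nyix".
(Check on "dtiujdssgns": → "dusn" → "udns" ✓)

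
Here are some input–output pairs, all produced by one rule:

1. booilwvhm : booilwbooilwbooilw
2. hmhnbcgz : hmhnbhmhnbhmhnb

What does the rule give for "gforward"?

gforwgforwgforw

Rule — delete the last 3 characters, then write the whole string 3 times in a row.
So "gforward" becomes "gforwgforwgforw".
(Check on "hmhnbcgz": → "hmhnb" → "hmhnbhmhnbhmhnb" ✓)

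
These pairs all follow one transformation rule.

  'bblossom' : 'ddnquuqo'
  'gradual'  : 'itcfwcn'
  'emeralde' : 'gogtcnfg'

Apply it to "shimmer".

ujkoogt

The pattern: shift every letter 2 places forward in the alphabet (wrapping around).
Applying that to "shimmer" gives "ujkoogt".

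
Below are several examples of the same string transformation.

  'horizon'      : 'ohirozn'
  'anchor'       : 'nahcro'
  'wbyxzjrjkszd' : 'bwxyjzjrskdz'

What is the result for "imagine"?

Each output is the input with this applied: swap each adjacent pair of characters (1↔2, 3↔4, ...).
On "imagine" that produces "miganie".

miganie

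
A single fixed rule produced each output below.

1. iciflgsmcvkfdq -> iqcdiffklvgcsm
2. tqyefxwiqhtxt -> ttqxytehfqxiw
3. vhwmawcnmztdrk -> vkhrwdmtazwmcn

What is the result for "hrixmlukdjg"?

What's happening: take characters alternately from the front and the back (1st, last, 2nd, 2nd-last, ...).
Applying that to "hrixmlukdjg" gives "hgrjidxkmul".

hgrjidxkmul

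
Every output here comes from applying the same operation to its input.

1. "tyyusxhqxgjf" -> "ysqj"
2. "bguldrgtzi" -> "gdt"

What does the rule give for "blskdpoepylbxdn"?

ldeld

The transformation: keep one character in every 3, starting at position 2 (positions 2nd, 5th, 8th, ...).
So "blskdpoepylbxdn" becomes "ldeld".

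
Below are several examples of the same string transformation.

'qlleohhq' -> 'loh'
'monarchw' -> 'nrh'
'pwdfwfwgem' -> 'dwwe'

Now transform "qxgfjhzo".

gjz

The transformation: keep every other character starting from the first (positions 1st, 3rd, 5th, ...), then delete the first character.
Starting from "qxgfjhzo": after the first operation, "qgjz"; after the second, "gjz".
(Check on "monarchw": → "mnrh" → "nrh" ✓)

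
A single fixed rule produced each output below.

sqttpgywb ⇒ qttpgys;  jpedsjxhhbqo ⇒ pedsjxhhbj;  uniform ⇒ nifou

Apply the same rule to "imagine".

magii

The transformation: delete the last 2 characters, then move the first character to the end.
Doing the same to "imagine": "magii".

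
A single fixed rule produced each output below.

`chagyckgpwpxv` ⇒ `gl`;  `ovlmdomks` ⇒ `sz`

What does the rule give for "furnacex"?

jy

Each output is the input with this applied: shift every letter 4 places forward in the alphabet (wrapping around), then keep only the first 2 characters.
On "furnacex" that produces "jy".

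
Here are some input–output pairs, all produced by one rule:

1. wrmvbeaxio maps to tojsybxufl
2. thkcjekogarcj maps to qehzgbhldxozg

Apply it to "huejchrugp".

erbgzeordm

The rule is to shift every letter 3 places backward in the alphabet (wrapping around).
So "huejchrugp" becomes "erbgzeordm".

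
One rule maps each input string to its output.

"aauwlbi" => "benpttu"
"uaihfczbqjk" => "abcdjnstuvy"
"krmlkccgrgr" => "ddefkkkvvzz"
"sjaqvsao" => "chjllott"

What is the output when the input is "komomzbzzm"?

dfffhhsssu

Looking at the pairs, the operation is to shift every letter 7 places backward in the alphabet (wrapping around), then sort the characters into alphabetical order.
On "komomzbzzm": the first step gives "dhfhfsussf", and the second then gives "dfffhhsssu".
(Check on "sjaqvsao": → "lctjolth" → "chjllott" ✓)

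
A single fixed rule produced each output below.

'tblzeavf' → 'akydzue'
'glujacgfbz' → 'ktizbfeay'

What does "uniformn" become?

mhenqlm

The rule is to shift every letter 1 place backward in the alphabet (wrapping around), then delete the first character.
On "uniformn": the first step gives "tmhenqlm", and the second then gives "mhenqlm".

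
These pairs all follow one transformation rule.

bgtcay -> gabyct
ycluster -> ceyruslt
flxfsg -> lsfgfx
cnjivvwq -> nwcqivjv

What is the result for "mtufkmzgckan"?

In each case the input is transformed by: swap each adjacent pair of characters (1↔2, 3↔4, ...), then take characters alternately from the front and the back (1st, last, 2nd, 2nd-last, ...).
For "mtufkmzgckan", step one produces "tmfumkgzkcna"; step two turns that into "tamnfcukmzkg".

tamnfcukmzkg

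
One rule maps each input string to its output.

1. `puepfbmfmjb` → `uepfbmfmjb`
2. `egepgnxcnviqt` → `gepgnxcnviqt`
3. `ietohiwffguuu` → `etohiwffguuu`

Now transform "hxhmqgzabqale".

xhmqgzabqale

Looking at the pairs, the operation is to delete the first character.
Doing the same to "hxhmqgzabqale": "xhmqgzabqale".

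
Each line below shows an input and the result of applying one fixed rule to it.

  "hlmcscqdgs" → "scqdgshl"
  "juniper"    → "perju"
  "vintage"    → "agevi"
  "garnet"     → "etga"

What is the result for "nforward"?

wardnf

What's happening: move the first 2 characters to the end (rotate left by 2), then delete the first 2 characters.
"nforward" → "wardnf".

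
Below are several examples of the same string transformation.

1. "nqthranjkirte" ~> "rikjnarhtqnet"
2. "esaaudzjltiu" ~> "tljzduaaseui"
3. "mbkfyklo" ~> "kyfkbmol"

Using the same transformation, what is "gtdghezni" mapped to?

The transformation: move the last 2 characters to the front (rotate right by 2), then reverse the string.
For "gtdghezni", step one produces "nigtdghez"; step two turns that into "zehgdtgin".

zehgdtgin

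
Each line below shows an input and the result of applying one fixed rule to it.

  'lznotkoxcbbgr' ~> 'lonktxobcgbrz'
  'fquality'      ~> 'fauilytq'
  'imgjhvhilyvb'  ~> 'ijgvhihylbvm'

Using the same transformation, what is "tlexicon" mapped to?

txecinol

Rule — swap each adjacent pair of characters (1↔2, 3↔4, ...), then move the first character to the end.
On "tlexicon": the first step gives "ltxecino", and the second then gives "txecinol".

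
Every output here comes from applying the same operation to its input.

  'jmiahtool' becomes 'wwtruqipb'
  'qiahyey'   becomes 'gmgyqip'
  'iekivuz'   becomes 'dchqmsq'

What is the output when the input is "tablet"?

The transformation: move the last 3 characters to the front (rotate right by 3), then shift every letter 8 places forward in the alphabet (wrapping around).
For "tablet", step one produces "lettab"; step two turns that into "tmbbij".

tmbbij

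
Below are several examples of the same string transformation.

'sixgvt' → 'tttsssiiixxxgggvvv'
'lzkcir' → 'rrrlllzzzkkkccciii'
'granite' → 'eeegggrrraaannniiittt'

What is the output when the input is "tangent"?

Each output is the input with this applied: repeat every character 3 times, then move the last 3 characters to the front (rotate right by 3).
Working it through for "tangent": intermediate "tttaaannngggeeennnttt", final "ttttttaaannngggeeennn".

ttttttaaannngggeeennn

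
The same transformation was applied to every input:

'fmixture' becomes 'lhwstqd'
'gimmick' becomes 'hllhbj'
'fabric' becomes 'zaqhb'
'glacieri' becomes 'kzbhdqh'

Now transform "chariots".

The rule is to shift every letter 1 place backward in the alphabet (wrapping around), then delete the first character.
On "chariots": the first step gives "bgzqhnsr", and the second then gives "gzqhnsr".
(Check on "glacieri": → "fkzbhdqh" → "kzbhdqh" ✓)

gzqhnsr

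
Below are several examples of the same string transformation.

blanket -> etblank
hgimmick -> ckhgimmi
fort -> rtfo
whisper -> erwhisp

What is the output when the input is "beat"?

atbe

The rule is to move the last 2 characters to the front (rotate right by 2).
Applying that to "beat" gives "atbe".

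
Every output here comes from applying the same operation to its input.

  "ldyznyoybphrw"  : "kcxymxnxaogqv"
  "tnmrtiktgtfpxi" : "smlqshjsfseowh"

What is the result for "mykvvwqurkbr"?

lxjuuvptqjaq

The transformation: shift every letter 1 place backward in the alphabet (wrapping around).
Doing the same to "mykvvwqurkbr": "lxjuuvptqjaq".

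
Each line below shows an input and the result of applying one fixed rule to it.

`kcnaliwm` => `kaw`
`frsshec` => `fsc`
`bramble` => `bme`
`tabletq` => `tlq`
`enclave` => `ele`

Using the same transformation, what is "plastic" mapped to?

psc

Looking at the pairs, the operation is to keep one character in every 3, starting at position 1 (positions 1st, 4th, 7th, ...).
On "plastic" that produces "psc".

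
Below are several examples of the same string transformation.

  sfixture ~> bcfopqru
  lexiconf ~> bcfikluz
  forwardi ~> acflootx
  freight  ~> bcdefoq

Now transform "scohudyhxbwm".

The pattern: shift every letter 3 places backward in the alphabet (wrapping around), then sort the characters into alphabetical order.
"scohudyhxbwm" → "pzleraveuytj" → "aeejlprtuvyz".
(Check on "freight": → "cobfdeq" → "bcdefoq" ✓)

aeejlprtuvyz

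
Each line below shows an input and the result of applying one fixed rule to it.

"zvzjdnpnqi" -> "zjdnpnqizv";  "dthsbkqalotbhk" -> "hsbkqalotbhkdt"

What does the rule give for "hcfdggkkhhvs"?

fdggkkhhvshc

The pattern: move the first 2 characters to the end (rotate left by 2).
For "hcfdggkkhhvs" the result is "fdggkkhhvshc".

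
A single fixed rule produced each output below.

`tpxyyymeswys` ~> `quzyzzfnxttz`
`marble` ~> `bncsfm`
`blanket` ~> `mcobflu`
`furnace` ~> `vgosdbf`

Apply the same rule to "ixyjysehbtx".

In each case the input is transformed by: shift every letter 1 place forward in the alphabet (wrapping around), then swap each adjacent pair of characters (1↔2, 3↔4, ...).
Working it through for "ixyjysehbtx": intermediate "jyzkztficuy", final "yjkztzifucy".

yjkztzifucy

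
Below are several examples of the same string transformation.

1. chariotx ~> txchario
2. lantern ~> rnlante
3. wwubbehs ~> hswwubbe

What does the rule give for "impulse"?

The rule is to move the last 2 characters to the front (rotate right by 2).
On "impulse" that produces "seimpul".

seimpul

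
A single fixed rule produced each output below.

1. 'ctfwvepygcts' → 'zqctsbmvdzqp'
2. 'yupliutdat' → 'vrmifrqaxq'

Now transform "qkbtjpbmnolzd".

Each output is the input with this applied: shift every letter 3 places backward in the alphabet (wrapping around).
On "qkbtjpbmnolzd" that produces "nhyqgmyjkliwa".

nhyqgmyjkliwa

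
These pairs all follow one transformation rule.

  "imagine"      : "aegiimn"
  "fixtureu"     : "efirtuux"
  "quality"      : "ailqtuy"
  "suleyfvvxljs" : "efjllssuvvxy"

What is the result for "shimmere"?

Looking at the pairs, the operation is to sort the characters into alphabetical order.
Applying that to "shimmere" gives "eehimmrs".

eehimmrs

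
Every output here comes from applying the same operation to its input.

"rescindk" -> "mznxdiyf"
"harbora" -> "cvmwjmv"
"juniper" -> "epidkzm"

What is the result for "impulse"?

The rule is to shift every letter 5 places backward in the alphabet (wrapping around).
Doing the same to "impulse": "dhkpgnz".

dhkpgnz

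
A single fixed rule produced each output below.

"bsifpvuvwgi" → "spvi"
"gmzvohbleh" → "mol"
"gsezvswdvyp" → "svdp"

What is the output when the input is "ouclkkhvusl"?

The rule is to keep one character in every 3, starting at position 2 (positions 2nd, 5th, 8th, ...).
Doing the same to "ouclkkhvusl": "ukvl".

ukvl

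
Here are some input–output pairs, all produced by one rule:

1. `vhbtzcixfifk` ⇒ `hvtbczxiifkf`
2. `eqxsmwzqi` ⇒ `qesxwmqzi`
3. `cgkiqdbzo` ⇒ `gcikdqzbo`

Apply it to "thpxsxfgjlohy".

What's happening: swap each adjacent pair of characters (1↔2, 3↔4, ...).
For "thpxsxfgjlohy" the result is "htxpxsgfljhoy".

htxpxsgfljhoy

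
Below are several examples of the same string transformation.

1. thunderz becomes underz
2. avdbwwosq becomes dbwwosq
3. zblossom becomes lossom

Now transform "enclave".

The rule is to delete the first 2 characters.
For "enclave" the result is "clave".

clave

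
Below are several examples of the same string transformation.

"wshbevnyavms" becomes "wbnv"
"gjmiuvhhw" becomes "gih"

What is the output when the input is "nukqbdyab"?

In each case the input is transformed by: keep one character in every 3, starting at position 1 (positions 1st, 4th, 7th, ...).
Doing the same to "nukqbdyab": "nqy".

nqy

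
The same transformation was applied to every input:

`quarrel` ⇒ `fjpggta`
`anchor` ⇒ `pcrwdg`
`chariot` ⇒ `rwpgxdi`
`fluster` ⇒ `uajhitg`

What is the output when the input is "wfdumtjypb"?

lusjbiyneq

In each case the input is transformed by: shift every letter 11 places backward in the alphabet (wrapping around).
So "wfdumtjypb" becomes "lusjbiyneq".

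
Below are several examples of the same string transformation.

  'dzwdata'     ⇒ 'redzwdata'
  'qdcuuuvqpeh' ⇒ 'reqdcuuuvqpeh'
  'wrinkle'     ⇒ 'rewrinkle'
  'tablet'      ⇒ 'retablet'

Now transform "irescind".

reirescind

What's happening: prepend "re".
For "irescind" the result is "reirescind".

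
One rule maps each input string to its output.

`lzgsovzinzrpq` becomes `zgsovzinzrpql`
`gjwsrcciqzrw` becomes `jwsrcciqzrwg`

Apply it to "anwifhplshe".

nwifhplshea

What's happening: move the first character to the end.
Applying that to "anwifhplshe" gives "nwifhplshea".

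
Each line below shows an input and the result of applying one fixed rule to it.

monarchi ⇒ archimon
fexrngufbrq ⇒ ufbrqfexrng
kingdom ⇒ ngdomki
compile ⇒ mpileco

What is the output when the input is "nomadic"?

madicno

Each output is the input with this applied: move the last 3 characters to the front (rotate right by 3), then move the last 2 characters to the front (rotate right by 2).
Applying both steps to "nomadic": "dicnoma", then "madicno".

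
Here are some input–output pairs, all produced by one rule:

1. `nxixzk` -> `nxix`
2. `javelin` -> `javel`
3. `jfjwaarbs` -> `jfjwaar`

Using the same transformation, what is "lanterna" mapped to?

In each case the input is transformed by: delete the last 2 characters.
On "lanterna" that produces "lanter".

lanter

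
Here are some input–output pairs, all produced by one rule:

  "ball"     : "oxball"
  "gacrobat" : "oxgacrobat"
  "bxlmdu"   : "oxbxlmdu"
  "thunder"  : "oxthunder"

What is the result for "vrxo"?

Rule — prepend "ox".
Applying that to "vrxo" gives "oxvrxo".

oxvrxo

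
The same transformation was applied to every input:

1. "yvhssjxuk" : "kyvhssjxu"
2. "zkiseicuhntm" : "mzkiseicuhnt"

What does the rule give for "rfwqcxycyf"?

Each output is the input with this applied: move the last character to the front.
For "rfwqcxycyf" the result is "frfwqcxycy".

frfwqcxycy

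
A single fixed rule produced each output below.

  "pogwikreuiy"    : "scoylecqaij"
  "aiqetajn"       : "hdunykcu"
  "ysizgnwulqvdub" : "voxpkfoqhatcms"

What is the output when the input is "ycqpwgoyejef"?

What's happening: shift every letter 6 places backward in the alphabet (wrapping around), then reverse the string.
For "ycqpwgoyejef", step one produces "swkjqaisydyz"; step two turns that into "zydysiaqjkws".

zydysiaqjkws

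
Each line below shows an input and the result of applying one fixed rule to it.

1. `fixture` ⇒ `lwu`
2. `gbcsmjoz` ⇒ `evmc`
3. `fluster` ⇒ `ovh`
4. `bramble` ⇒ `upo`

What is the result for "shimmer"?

In each case the input is transformed by: keep every other character starting from the second (positions 2nd, 4th, 6th, ...), then shift every letter 3 places forward in the alphabet (wrapping around).
"shimmer" → "hme" → "kph".
(Check on "fixture": → "itr" → "lwu" ✓)

kph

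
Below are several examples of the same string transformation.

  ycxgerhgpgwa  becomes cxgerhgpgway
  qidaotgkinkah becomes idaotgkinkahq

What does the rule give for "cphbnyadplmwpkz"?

phbnyadplmwpkzc

Each output is the input with this applied: move the first character to the end.
Applying that to "cphbnyadplmwpkz" gives "phbnyadplmwpkzc".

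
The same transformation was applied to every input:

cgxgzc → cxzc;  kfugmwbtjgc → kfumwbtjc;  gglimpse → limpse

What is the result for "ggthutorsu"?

What's happening: remove every "g".
Doing the same to "ggthutorsu": "thutorsu".

thutorsu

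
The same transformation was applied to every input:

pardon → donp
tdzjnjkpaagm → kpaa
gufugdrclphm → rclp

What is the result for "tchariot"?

The rule is to swap the front and back halves of the string, then keep only the first 4 characters.
For "tchariot", step one produces "riottcha"; step two turns that into "riot".

riot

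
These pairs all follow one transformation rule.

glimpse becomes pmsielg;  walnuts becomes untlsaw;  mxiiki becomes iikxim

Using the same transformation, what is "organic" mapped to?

Looking at the pairs, the operation is to move the last 3 characters to the front (rotate right by 3), then take characters alternately from the front and the back (1st, last, 2nd, 2nd-last, ...).
"organic" → "nicorga" → "naigcro".

naigcro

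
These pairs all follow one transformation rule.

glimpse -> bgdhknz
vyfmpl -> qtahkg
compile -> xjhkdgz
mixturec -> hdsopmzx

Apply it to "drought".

In each case the input is transformed by: shift every letter 5 places backward in the alphabet (wrapping around).
"drought" → "ymjpbco".

ymjpbco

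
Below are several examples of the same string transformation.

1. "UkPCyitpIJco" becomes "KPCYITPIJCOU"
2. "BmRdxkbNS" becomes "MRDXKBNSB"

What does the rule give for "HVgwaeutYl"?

In each case the input is transformed by: move the first character to the end, then convert every letter to uppercase.
Applying both steps to "HVgwaeutYl": "VgwaeutYlH", then "VGWAEUTYLH".

VGWAEUTYLH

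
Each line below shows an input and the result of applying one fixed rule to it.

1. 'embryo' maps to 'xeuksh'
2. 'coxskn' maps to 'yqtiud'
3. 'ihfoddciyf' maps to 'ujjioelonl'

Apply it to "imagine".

The pattern: move the first 3 characters to the end (rotate left by 3), then shift every letter 6 places forward in the alphabet (wrapping around).
On "imagine" that produces "motkosg".

motkosg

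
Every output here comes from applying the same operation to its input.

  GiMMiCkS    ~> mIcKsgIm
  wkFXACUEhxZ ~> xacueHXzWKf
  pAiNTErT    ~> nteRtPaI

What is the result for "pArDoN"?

What's happening: move the first 3 characters to the end (rotate left by 3), then flip the case of every letter.
On "pArDoN": the first step gives "DoNpAr", and the second then gives "dOnPaR".

dOnPaR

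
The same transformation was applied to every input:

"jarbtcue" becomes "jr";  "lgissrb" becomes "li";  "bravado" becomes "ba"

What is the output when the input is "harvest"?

hr

Looking at the pairs, the operation is to keep every other character starting from the first (positions 1st, 3rd, 5th, ...), then keep only the first 2 characters.
Working it through for "harvest": intermediate "hret", final "hr".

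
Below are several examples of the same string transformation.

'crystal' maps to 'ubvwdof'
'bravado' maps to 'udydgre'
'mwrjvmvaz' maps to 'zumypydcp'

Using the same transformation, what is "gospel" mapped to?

rvshoj

The pattern: shift every letter 3 places forward in the alphabet (wrapping around), then move the first character to the end.
For "gospel" the result is "rvshoj".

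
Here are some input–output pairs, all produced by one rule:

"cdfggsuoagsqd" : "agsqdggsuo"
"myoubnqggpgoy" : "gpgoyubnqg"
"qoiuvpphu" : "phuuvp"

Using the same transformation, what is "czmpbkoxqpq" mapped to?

Rule — delete the first 3 characters, then swap the front and back halves of the string.
Doing the same to "czmpbkoxqpq": "xqpqpbko".

xqpqpbko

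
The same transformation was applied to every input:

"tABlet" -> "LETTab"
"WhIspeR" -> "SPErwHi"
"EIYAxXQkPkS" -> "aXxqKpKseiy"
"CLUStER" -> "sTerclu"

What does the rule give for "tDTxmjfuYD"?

The rule is to move the first 3 characters to the end (rotate left by 3), then flip the case of every letter.
Working it through for "tDTxmjfuYD": intermediate "xmjfuYDtDT", final "XMJFUydTdt".

XMJFUydTdt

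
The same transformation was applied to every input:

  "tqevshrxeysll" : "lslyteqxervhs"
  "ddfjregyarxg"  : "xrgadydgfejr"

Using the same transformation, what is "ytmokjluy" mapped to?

In each case the input is transformed by: move the last 2 characters to the front (rotate right by 2), then take characters alternately from the front and the back (1st, last, 2nd, 2nd-last, ...).
Applying both steps to "ytmokjluy": "uyytmokjl", then "ulyjyktom".

ulyjyktom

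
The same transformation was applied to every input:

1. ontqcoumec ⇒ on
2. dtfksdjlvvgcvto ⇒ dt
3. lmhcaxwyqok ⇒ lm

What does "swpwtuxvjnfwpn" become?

Looking at the pairs, the operation is to keep only the first 2 characters.
On "swpwtuxvjnfwpn" that produces "sw".

sw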